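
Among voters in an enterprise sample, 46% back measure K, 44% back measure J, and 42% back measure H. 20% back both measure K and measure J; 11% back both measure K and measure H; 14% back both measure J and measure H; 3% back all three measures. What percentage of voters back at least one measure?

By inclusion-exclusion,
P(at least one) = 46 + 44 + 42 − 20 − 11 − 14 + 3 = 90%

90%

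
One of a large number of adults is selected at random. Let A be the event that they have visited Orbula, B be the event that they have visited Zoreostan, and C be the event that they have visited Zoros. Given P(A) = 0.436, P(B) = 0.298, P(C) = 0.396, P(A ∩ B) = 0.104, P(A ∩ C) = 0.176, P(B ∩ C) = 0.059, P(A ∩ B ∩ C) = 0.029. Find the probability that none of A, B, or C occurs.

By inclusion–exclusion:
P(A ∪ B ∪ C) = 0.436 + 0.298 + 0.396 − 0.104 − 0.176 − 0.059 + 0.029 = 0.820
P(none) = 1 − 0.820 = 0.180

0.180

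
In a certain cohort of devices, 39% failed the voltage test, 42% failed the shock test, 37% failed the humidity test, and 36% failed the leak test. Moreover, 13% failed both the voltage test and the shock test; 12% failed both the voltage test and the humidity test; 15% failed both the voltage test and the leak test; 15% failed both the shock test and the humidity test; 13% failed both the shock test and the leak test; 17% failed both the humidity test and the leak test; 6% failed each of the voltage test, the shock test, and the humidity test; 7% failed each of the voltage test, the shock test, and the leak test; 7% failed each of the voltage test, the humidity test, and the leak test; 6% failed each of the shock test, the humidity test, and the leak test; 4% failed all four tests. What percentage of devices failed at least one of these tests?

91%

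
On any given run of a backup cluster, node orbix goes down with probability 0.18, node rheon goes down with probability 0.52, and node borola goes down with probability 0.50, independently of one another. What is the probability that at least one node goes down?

0.8032

P(none) = (1 − 0.18) × (1 − 0.52) × (1 − 0.50) = 0.82 × 0.48 × 0.50 = 0.1968
P(at least one) = 1 − 0.1968 = 0.8032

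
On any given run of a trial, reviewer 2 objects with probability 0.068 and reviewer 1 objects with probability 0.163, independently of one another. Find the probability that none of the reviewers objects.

0.780084

P(none) = (1 − 0.068) × (1 − 0.163) = 0.932 × 0.837 = 0.780084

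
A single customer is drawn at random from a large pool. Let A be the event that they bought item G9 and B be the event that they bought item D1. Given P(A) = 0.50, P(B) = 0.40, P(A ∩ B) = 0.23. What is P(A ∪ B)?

Using inclusion–exclusion:
P(A ∪ B) = 0.50 + 0.40 − 0.23 = 0.67

0.67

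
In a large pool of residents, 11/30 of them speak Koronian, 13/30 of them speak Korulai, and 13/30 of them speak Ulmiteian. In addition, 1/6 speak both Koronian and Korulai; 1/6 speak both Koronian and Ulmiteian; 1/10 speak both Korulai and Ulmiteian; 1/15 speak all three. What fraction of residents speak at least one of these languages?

13/15

P(≥1) = 11/30 + 13/30 + 13/30 − 1/6 − 1/6 − 1/10 + 1/15 = 13/15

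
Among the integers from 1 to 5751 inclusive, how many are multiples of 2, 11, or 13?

⌊5751/2⌋ + ⌊5751/11⌋ + ⌊5751/13⌋ − ⌊5751/22⌋ − ⌊5751/26⌋ − ⌊5751/143⌋ + ⌊5751/286⌋ = 2875 + 522 + 442 − 261 − 221 − 40 + 20 = 3337

3337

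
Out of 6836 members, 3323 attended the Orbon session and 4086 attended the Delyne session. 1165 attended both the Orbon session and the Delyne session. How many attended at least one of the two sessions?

N(≥1) = 3323 + 4086 − 1165 = 6244

6244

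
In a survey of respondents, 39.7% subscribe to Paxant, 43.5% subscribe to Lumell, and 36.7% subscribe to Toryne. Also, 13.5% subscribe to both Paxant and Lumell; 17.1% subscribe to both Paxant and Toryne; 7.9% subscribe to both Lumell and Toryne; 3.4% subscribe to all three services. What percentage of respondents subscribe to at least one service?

84.8%

P(≥1) = 39.7 + 43.5 + 36.7 − 13.5 − 17.1 − 7.9 + 3.4 = 84.8%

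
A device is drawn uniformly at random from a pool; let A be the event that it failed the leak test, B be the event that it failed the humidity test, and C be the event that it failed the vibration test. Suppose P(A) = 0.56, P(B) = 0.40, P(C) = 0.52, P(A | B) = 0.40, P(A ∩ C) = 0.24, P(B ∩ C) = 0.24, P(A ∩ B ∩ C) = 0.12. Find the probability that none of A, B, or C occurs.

P(A ∩ B) = P(B)·P(A|B) = 0.40 × 0.40 = 0.16
By inclusion-exclusion,
P(A ∪ B ∪ C) = 0.56 + 0.40 + 0.52 − 0.16 − 0.24 − 0.24 + 0.12 = 0.96
P(none) = 1 − 0.96 = 0.04

0.04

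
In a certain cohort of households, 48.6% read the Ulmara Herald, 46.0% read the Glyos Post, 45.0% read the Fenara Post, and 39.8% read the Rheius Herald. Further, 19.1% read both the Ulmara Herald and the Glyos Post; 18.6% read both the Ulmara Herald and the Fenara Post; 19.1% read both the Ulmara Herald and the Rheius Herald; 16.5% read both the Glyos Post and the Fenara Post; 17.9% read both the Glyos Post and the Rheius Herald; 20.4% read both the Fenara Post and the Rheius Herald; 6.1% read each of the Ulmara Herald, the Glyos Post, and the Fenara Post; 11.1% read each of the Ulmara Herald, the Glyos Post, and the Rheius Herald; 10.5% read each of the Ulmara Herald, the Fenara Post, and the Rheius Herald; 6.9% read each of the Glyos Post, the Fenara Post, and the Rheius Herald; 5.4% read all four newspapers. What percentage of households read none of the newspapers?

3.0%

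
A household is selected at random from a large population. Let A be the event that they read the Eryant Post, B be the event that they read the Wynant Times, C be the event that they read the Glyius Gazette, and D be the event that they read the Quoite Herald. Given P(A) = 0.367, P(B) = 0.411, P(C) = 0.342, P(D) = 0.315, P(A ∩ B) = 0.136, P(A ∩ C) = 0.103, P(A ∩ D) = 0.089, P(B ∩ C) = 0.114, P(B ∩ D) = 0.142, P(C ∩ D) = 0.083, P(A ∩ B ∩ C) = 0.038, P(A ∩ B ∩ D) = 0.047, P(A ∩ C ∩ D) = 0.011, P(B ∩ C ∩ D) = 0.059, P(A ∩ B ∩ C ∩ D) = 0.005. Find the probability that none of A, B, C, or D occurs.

0.082

Using inclusion–exclusion:
P(A ∪ B ∪ C ∪ D) = 0.367 + 0.411 + 0.342 + 0.315 − 0.136 − 0.103 − 0.089 − 0.114 − 0.142 − 0.083 + 0.038 + 0.047 + 0.011 + 0.059 − 0.005 = 0.918
P(none) = 1 − 0.918 = 0.082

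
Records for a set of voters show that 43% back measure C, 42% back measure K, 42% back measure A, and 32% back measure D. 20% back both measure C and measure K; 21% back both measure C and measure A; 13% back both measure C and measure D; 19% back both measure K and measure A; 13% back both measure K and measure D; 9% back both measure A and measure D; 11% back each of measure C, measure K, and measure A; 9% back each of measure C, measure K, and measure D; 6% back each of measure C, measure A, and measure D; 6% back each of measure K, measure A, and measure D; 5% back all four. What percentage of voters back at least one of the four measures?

91%

By inclusion-exclusion,
P(at least one) = 43 + 42 + 42 + 32 − 20 − 21 − 13 − 19 − 13 − 9 + 11 + 9 + 6 + 6 − 5 = 91%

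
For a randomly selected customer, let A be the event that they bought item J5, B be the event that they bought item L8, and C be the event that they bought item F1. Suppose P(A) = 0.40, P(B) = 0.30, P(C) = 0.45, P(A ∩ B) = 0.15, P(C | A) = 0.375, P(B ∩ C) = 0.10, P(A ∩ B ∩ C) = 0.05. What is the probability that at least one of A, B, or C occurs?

P(A ∩ C) = P(A)·P(C|A) = 0.40 × 0.375 = 0.15
P(A ∪ B ∪ C) = 0.40 + 0.30 + 0.45 − 0.15 − 0.15 − 0.10 + 0.05 = 0.80

0.80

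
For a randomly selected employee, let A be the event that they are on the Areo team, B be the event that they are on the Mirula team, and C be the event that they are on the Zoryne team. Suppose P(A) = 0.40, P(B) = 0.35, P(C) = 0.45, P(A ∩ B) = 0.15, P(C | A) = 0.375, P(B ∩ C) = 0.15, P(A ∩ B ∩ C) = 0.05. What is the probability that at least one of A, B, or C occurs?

P(A ∩ C) = P(A)·P(C|A) = 0.40 × 0.375 = 0.15
Using inclusion–exclusion:
P(A ∪ B ∪ C) = 0.40 + 0.35 + 0.45 − 0.15 − 0.15 − 0.15 + 0.05 = 0.80

0.80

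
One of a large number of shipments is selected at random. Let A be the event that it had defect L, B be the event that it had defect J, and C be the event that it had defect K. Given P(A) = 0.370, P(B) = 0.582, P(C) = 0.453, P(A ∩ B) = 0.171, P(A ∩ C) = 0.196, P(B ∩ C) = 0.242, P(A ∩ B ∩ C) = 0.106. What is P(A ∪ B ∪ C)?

0.902

P(A ∪ B ∪ C) = 0.370 + 0.582 + 0.453 − 0.171 − 0.196 − 0.242 + 0.106 = 0.902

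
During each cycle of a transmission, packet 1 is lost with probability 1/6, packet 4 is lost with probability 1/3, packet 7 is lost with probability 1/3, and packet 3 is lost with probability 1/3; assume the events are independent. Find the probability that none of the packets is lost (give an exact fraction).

20/81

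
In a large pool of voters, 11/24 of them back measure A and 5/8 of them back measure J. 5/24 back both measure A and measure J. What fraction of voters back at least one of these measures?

By inclusion-exclusion,
P(at least one) = 11/24 + 5/8 − 5/24 = 7/8

7/8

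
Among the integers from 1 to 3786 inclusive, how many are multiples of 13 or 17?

496

By inclusion-exclusion,
291 + 222 − 17 = 496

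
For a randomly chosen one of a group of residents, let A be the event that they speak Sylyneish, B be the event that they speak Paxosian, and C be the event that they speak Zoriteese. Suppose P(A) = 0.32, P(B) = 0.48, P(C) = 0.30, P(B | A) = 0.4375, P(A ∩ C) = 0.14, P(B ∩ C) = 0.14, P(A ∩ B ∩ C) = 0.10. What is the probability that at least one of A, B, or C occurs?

P(A ∩ B) = P(A)·P(B|A) = 0.32 × 0.4375 = 0.14
By inclusion–exclusion:
P(A ∪ B ∪ C) = 0.32 + 0.48 + 0.30 − 0.14 − 0.14 − 0.14 + 0.10 = 0.78

0.78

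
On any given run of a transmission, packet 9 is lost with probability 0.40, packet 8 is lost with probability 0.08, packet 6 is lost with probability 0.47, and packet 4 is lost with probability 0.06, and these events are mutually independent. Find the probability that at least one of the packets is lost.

P(none) = (1 − 0.40) × (1 − 0.08) × (1 − 0.47) × (1 − 0.06) = 0.60 × 0.92 × 0.53 × 0.94 = 0.2750064
P(at least one) = 1 − 0.2750064 = 0.7249936

0.7249936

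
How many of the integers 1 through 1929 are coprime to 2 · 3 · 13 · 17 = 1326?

559

⌊1929/2⌋ + ⌊1929/3⌋ + ⌊1929/13⌋ + ⌊1929/17⌋ − ⌊1929/6⌋ − ⌊1929/26⌋ − ⌊1929/34⌋ − ⌊1929/39⌋ − ⌊1929/51⌋ − ⌊1929/221⌋ + ⌊1929/78⌋ + ⌊1929/102⌋ + ⌊1929/442⌋ + ⌊1929/663⌋ − ⌊1929/1326⌋ = 964 + 643 + 148 + 113 − 321 − 74 − 56 − 49 − 37 − 8 + 24 + 18 + 4 + 2 − 1 = 1370
1929 − 1370 = 559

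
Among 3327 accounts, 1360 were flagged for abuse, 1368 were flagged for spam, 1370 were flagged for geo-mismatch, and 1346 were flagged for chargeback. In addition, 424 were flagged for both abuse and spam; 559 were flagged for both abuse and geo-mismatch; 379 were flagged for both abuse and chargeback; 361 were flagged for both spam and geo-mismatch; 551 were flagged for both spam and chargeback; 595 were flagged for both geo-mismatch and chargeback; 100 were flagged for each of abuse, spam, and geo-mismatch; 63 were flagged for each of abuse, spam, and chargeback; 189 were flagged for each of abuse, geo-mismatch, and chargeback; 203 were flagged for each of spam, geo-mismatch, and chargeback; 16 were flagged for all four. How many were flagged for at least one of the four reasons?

Apply inclusion-exclusion:
|at least one| = 1360 + 1368 + 1370 + 1346 − 424 − 559 − 379 − 361 − 551 − 595 + 100 + 63 + 189 + 203 − 16 = 3114

3114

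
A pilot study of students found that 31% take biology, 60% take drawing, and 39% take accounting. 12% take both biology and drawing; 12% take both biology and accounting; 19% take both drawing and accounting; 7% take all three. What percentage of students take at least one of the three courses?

94%

Inclusion–exclusion gives
P(union) = 31 + 60 + 39 − 12 − 12 − 19 + 7 = 94%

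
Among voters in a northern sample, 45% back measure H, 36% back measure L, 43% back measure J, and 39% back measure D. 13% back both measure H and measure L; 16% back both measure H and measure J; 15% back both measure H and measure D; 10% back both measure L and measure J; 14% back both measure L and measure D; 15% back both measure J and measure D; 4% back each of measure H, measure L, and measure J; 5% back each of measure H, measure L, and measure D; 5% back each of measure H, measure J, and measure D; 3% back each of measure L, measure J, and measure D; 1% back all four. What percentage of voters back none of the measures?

P(at least one) = 45 + 36 + 43 + 39 − 13 − 16 − 15 − 10 − 14 − 15 + 4 + 5 + 5 + 3 − 1 = 96%
P(none) = 100% − 96% = 4%

4%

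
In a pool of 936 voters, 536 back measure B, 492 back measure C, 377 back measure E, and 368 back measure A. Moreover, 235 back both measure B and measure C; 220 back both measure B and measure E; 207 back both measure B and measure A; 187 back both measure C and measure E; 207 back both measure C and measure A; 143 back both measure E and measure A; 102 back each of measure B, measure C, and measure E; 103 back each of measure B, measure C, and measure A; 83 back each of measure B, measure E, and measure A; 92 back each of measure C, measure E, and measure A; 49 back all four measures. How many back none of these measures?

Using inclusion–exclusion:
|union| = 536 + 492 + 377 + 368 − 235 − 220 − 207 − 187 − 207 − 143 + 102 + 103 + 83 + 92 − 49 = 905
None: 936 − 905 = 31

31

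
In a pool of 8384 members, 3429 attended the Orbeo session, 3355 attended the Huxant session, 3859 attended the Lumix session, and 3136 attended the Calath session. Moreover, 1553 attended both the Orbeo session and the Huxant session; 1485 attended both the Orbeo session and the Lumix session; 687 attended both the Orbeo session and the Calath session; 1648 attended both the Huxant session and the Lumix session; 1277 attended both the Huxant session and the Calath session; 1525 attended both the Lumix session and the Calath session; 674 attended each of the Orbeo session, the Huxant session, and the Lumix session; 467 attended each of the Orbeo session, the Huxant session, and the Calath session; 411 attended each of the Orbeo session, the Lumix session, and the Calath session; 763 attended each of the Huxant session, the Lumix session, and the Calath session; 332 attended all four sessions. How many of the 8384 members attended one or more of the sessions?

7587

Apply inclusion-exclusion:
|union| = 3429 + 3355 + 3859 + 3136 − 1553 − 1485 − 687 − 1648 − 1277 − 1525 + 674 + 467 + 411 + 763 − 332 = 7587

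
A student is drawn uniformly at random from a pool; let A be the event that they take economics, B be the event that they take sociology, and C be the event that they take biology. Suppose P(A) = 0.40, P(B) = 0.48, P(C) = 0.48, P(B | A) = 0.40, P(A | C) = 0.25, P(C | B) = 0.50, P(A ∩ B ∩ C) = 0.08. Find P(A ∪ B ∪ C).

0.92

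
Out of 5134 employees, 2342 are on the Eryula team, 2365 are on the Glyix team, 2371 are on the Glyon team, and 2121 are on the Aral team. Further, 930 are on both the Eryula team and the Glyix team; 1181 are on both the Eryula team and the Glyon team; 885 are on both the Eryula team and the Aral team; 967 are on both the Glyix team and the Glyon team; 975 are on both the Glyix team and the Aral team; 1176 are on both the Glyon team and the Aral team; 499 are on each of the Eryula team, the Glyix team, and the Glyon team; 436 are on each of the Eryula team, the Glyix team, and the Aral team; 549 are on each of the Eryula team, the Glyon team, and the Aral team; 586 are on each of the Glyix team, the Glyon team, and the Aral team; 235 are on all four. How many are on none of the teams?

Using inclusion–exclusion:
|union| = 2342 + 2365 + 2371 + 2121 − 930 − 1181 − 885 − 967 − 975 − 1176 + 499 + 436 + 549 + 586 − 235 = 4920
None: 5134 − 4920 = 214

214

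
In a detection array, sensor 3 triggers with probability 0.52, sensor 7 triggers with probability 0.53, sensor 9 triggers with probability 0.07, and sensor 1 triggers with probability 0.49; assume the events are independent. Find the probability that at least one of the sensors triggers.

0.89299792

Independence gives P(none) = ∏(1 − pᵢ).
P(none) = (1 − 0.52) × (1 − 0.53) × (1 − 0.07) × (1 − 0.49) = 0.48 × 0.47 × 0.93 × 0.51 = 0.10700208
P(at least one) = 1 − 0.10700208 = 0.89299792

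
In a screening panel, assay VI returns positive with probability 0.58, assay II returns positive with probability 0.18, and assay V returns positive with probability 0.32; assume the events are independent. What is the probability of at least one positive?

0.765808

Since the events are independent, P(none) is the product of the individual non-occurrence probabilities.
P(none) = (1 − 0.58) × (1 − 0.18) × (1 − 0.32) = 0.42 × 0.82 × 0.68 = 0.234192
P(at least one) = 1 − 0.234192 = 0.765808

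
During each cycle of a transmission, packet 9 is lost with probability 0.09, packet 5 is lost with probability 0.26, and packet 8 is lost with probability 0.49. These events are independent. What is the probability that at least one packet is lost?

0.656566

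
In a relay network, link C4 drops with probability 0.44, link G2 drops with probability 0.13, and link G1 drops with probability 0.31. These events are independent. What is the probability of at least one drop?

0.663832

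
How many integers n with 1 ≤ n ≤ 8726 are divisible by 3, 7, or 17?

4032

2908 + 1246 + 513 − 415 − 171 − 73 + 24 = 4032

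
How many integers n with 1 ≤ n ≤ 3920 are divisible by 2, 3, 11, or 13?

2824

Apply inclusion-exclusion:
1960 + 1306 + 356 + 301 − 653 − 178 − 150 − 118 − 100 − 27 + 59 + 50 + 13 + 9 − 4 = 2824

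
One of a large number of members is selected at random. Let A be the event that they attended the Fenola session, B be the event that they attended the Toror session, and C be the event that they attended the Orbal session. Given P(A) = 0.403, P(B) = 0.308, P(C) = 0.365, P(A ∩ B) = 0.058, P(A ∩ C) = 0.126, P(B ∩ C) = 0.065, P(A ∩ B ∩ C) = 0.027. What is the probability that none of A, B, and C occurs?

0.146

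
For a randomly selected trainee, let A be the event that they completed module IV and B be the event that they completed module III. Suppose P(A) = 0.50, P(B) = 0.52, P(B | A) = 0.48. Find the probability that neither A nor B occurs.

0.22

P(A ∩ B) = P(A)·P(B|A) = 0.50 × 0.48 = 0.24
P(A ∪ B) = 0.50 + 0.52 − 0.24 = 0.78
P(none) = 1 − 0.78 = 0.22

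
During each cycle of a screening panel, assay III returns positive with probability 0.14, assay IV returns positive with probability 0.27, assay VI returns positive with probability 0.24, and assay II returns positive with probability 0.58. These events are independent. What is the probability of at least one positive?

P(none) = (1 − 0.14) × (1 − 0.27) × (1 − 0.24) × (1 − 0.58) = 0.86 × 0.73 × 0.76 × 0.42 = 0.20039376
P(at least one) = 1 − 0.20039376 = 0.79960624

0.79960624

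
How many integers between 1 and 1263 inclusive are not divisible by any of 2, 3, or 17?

floor(1263/2) + floor(1263/3) + floor(1263/17) − floor(1263/6) − floor(1263/34) − floor(1263/51) + floor(1263/102) = 631 + 421 + 74 − 210 − 37 − 24 + 12 = 867
1263 − 867 = 396

396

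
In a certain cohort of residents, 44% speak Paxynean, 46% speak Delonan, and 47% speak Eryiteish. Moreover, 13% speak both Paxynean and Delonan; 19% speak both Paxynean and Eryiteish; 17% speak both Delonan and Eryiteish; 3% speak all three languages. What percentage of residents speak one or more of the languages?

91%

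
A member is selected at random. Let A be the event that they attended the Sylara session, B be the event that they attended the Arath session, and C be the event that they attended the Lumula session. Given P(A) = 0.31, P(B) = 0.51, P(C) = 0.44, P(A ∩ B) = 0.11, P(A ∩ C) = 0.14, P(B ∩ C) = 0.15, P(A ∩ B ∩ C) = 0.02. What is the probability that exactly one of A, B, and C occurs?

0.52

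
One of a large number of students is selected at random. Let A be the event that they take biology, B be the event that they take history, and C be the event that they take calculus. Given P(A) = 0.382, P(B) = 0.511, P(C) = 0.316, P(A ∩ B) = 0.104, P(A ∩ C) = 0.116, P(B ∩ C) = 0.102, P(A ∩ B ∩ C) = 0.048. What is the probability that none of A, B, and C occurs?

0.065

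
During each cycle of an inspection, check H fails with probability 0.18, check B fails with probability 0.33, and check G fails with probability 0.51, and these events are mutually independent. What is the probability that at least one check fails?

P(none) = (1 − 0.18) × (1 − 0.33) × (1 − 0.51) = 0.82 × 0.67 × 0.49 = 0.269206
P(at least one) = 1 − 0.269206 = 0.730794

0.730794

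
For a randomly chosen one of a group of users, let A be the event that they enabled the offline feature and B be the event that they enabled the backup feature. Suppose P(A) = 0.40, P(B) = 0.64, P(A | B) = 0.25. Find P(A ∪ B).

P(A ∩ B) = P(B)·P(A|B) = 0.64 × 0.25 = 0.16
P(A ∪ B) = 0.40 + 0.64 − 0.16 = 0.88

0.88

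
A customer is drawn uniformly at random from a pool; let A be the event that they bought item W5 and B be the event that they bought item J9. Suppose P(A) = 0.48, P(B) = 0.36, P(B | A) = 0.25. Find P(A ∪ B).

0.72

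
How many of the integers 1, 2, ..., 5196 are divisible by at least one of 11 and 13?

Using inclusion–exclusion:
472 + 399 − 36 = 835

835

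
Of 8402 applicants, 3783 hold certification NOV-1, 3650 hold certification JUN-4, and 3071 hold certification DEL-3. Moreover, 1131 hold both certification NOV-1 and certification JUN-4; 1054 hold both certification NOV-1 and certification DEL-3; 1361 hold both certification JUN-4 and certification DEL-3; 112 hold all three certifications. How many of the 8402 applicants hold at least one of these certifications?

By inclusion-exclusion,
|at least one| = 3783 + 3650 + 3071 − 1131 − 1054 − 1361 + 112 = 7070

7070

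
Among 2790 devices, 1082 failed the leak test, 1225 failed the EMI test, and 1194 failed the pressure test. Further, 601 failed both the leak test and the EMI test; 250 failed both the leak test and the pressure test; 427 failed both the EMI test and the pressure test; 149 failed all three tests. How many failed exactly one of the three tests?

Using the inclusion–exclusion count for exactly one event:
|exactly one| = 1082 + 1225 + 1194 − 2·601 − 2·250 − 2·427 + 3·149 = 1392

1392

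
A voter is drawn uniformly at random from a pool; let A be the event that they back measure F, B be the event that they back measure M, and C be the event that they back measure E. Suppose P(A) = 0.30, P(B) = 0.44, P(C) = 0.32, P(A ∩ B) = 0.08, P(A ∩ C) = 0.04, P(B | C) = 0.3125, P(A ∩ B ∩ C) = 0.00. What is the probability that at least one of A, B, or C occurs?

0.84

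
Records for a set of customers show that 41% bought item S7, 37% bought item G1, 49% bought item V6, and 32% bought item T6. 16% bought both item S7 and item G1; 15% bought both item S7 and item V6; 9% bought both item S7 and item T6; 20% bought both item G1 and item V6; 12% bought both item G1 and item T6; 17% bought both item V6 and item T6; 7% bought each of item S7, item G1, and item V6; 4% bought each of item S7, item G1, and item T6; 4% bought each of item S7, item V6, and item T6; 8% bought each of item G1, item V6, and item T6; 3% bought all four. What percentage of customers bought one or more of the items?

90%

P(≥1) = 41 + 37 + 49 + 32 − 16 − 15 − 9 − 20 − 12 − 17 + 7 + 4 + 4 + 8 − 3 = 90%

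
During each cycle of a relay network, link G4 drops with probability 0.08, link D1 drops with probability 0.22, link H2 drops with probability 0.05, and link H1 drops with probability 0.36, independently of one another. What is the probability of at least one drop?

0.5636992

P(none) = (1 − 0.08) × (1 − 0.22) × (1 − 0.05) × (1 − 0.36) = 0.92 × 0.78 × 0.95 × 0.64 = 0.4363008
P(at least one) = 1 − 0.4363008 = 0.5636992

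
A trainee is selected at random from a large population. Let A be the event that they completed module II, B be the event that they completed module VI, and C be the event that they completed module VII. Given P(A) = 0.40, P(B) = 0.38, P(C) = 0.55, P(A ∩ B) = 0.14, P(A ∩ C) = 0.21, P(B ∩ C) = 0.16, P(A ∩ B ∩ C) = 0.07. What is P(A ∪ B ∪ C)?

By inclusion-exclusion,
P(A ∪ B ∪ C) = 0.40 + 0.38 + 0.55 − 0.14 − 0.21 − 0.16 + 0.07 = 0.89

0.89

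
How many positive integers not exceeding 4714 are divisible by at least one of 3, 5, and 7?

By inclusion–exclusion:
1571 + 942 + 673 − 314 − 224 − 134 + 44 = 2558

2558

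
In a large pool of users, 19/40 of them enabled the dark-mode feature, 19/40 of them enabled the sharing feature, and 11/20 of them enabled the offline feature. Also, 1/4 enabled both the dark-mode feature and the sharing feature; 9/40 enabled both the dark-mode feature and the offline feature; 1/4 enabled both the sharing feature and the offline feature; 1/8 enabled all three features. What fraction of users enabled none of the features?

P(at least one) = 19/40 + 19/40 + 11/20 − 1/4 − 9/40 − 1/4 + 1/8 = 9/10
P(none) = 1 − 9/10 = 1/10

1/10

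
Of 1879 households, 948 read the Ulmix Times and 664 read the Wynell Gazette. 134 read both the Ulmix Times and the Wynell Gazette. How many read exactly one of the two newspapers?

Using the inclusion–exclusion count for exactly one event:
|exactly one| = 948 + 664 − 2·134 = 1344

1344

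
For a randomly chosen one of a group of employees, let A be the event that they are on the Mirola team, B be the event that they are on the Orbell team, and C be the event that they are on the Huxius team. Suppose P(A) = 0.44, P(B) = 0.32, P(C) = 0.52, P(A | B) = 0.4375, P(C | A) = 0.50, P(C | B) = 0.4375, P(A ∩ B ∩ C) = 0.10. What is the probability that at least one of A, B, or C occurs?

0.88

P(A ∩ B) = P(B)·P(A|B) = 0.32 × 0.4375 = 0.14
P(A ∩ C) = P(A)·P(C|A) = 0.44 × 0.50 = 0.22
P(B ∩ C) = P(B)·P(C|B) = 0.32 × 0.4375 = 0.14
By inclusion-exclusion,
P(A ∪ B ∪ C) = 0.44 + 0.32 + 0.52 − 0.14 − 0.22 − 0.14 + 0.10 = 0.88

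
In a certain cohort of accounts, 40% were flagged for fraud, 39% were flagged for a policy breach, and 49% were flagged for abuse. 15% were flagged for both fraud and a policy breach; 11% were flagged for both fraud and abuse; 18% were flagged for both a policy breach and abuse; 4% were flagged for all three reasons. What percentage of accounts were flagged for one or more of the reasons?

88%

Apply inclusion-exclusion:
P(at least one) = 40 + 39 + 49 − 15 − 11 − 18 + 4 = 88%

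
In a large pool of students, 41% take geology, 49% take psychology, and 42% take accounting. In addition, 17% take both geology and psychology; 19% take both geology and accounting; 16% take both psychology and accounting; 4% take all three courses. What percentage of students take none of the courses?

Using inclusion–exclusion:
P(union) = 41 + 49 + 42 − 17 − 19 − 16 + 4 = 84%
P(none) = 100% − 84% = 16%

16%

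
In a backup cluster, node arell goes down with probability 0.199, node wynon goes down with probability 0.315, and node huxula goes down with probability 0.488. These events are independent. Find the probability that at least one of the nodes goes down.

0.71907328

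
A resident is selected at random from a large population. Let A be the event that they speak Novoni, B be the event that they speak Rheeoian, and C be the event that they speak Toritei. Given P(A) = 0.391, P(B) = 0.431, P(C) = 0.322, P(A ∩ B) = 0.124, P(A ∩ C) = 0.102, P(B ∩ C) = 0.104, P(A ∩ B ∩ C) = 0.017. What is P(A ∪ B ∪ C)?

By inclusion-exclusion,
P(A ∪ B ∪ C) = 0.391 + 0.431 + 0.322 − 0.124 − 0.102 − 0.104 + 0.017 = 0.831

0.831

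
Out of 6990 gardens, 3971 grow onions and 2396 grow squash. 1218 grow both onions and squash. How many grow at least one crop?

Using inclusion–exclusion:
N(≥1) = 3971 + 2396 − 1218 = 5149

5149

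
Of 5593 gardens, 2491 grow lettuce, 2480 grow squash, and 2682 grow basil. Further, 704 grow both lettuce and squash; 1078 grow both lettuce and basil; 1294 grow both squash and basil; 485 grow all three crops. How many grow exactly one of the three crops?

2956

Using the inclusion–exclusion count for exactly one event:
N(exactly one) = 2491 + 2480 + 2682 − 2·704 − 2·1078 − 2·1294 + 3·485 = 2956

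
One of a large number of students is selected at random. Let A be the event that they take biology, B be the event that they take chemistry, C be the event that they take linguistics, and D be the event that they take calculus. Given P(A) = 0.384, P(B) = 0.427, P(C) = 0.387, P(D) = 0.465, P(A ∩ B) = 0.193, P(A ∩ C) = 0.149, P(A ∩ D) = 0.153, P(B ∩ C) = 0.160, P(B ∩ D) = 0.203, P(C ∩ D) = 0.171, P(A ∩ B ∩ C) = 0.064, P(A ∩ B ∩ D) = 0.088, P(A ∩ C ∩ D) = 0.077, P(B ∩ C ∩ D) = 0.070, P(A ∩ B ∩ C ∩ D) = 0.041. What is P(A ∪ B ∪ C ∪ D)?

0.892

By inclusion–exclusion:
P(A ∪ B ∪ C ∪ D) = 0.384 + 0.427 + 0.387 + 0.465 − 0.193 − 0.149 − 0.153 − 0.160 − 0.203 − 0.171 + 0.064 + 0.088 + 0.077 + 0.070 − 0.041 = 0.892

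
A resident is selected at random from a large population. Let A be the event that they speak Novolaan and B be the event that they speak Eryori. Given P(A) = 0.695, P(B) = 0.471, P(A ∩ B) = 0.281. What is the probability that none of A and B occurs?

P(A ∪ B) = 0.695 + 0.471 − 0.281 = 0.885
P(none) = 1 − 0.885 = 0.115

0.115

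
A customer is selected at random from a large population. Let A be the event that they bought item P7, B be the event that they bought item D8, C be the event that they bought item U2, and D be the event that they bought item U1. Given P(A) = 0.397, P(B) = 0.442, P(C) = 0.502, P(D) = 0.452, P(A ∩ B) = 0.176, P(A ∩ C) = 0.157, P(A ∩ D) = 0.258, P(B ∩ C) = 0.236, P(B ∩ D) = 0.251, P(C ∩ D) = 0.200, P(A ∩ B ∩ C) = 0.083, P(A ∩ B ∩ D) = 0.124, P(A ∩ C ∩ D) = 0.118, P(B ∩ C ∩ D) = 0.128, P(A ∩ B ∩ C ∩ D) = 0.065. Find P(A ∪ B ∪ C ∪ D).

Inclusion–exclusion gives
P(A ∪ B ∪ C ∪ D) = 0.397 + 0.442 + 0.502 + 0.452 − 0.176 − 0.157 − 0.258 − 0.236 − 0.251 − 0.200 + 0.083 + 0.124 + 0.118 + 0.128 − 0.065 = 0.903

0.903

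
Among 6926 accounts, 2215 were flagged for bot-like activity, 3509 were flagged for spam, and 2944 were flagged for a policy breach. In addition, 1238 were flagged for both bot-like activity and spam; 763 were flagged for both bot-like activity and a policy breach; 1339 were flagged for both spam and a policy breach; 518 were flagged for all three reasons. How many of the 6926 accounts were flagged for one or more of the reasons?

By inclusion-exclusion,
N(≥1) = 2215 + 3509 + 2944 − 1238 − 763 − 1339 + 518 = 5846

5846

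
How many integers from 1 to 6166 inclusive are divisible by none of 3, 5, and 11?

By inclusion-exclusion,
2055 + 1233 + 560 − 411 − 186 − 112 + 37 = 3176
6166 − 3176 = 2990

2990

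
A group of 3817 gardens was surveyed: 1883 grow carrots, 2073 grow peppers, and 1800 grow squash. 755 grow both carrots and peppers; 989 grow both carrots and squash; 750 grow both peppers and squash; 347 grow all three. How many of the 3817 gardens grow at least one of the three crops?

N(≥1) = 1883 + 2073 + 1800 − 755 − 989 − 750 + 347 = 3609

3609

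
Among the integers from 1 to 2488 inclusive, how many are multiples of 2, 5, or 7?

Inclusion–exclusion gives
floor(2488/2) + floor(2488/5) + floor(2488/7) − floor(2488/10) − floor(2488/14) − floor(2488/35) + floor(2488/70) = 1244 + 497 + 355 − 248 − 177 − 71 + 35 = 1635

1635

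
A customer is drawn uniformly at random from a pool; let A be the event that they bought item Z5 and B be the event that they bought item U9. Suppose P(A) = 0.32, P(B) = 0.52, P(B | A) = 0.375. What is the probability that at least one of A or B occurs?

P(A ∩ B) = P(A)·P(B|A) = 0.32 × 0.375 = 0.12
By inclusion–exclusion:
P(A ∪ B) = 0.32 + 0.52 − 0.12 = 0.72

0.72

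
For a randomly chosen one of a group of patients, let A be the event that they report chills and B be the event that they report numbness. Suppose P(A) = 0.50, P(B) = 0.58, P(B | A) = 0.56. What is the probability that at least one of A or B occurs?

P(A ∩ B) = P(A)·P(B|A) = 0.50 × 0.56 = 0.28
Using inclusion–exclusion:
P(A ∪ B) = 0.50 + 0.58 − 0.28 = 0.80

0.80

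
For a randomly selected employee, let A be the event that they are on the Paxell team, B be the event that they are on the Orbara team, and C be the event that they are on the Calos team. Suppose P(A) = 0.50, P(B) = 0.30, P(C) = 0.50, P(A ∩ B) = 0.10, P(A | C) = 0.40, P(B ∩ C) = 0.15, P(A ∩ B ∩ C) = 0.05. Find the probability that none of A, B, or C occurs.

0.10

P(A ∩ C) = P(C)·P(A|C) = 0.50 × 0.40 = 0.20
Apply inclusion-exclusion:
P(A ∪ B ∪ C) = 0.50 + 0.30 + 0.50 − 0.10 − 0.20 − 0.15 + 0.05 = 0.90
P(none) = 1 − 0.90 = 0.10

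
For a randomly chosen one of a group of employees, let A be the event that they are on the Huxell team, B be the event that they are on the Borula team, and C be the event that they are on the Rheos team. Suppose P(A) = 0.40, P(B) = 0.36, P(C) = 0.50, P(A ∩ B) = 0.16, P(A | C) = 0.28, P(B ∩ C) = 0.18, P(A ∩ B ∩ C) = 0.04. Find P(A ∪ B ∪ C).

0.82

P(A ∩ C) = P(C)·P(A|C) = 0.50 × 0.28 = 0.14
Using inclusion–exclusion:
P(A ∪ B ∪ C) = 0.40 + 0.36 + 0.50 − 0.16 − 0.14 − 0.18 + 0.04 = 0.82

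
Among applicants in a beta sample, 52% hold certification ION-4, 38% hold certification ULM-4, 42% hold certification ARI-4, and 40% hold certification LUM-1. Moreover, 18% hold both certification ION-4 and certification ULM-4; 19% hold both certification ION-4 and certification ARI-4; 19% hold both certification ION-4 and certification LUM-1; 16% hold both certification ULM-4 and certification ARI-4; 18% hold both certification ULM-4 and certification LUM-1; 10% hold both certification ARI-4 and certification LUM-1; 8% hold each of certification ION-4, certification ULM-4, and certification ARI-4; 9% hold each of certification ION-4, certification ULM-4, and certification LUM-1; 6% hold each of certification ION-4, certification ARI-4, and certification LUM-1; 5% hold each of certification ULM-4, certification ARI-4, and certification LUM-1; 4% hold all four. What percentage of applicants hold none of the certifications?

P(union) = 52 + 38 + 42 + 40 − 18 − 19 − 19 − 16 − 18 − 10 + 8 + 9 + 6 + 5 − 4 = 96%
P(none) = 100% − 96% = 4%

4%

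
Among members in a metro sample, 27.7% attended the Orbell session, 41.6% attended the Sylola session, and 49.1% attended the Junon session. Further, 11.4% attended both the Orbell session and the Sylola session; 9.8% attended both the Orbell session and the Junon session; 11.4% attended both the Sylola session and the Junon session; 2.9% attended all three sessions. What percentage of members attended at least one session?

Using inclusion–exclusion:
P(union) = 27.7 + 41.6 + 49.1 − 11.4 − 9.8 − 11.4 + 2.9 = 88.7%

88.7%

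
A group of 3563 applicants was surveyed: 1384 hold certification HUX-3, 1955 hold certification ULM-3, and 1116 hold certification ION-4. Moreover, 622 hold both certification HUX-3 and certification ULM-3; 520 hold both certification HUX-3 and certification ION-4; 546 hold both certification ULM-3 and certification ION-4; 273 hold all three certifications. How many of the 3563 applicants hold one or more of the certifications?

Inclusion–exclusion gives
|at least one| = 1384 + 1955 + 1116 − 622 − 520 − 546 + 273 = 3040

3040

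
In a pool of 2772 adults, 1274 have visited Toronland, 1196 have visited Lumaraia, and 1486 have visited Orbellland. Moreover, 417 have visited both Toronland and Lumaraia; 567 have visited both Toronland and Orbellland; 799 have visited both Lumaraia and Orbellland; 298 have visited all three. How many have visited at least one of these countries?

2471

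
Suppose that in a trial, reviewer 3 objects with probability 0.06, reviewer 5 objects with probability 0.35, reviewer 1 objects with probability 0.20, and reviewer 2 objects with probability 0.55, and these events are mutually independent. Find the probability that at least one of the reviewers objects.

0.78004

Independence gives P(none) = ∏(1 − pᵢ).
P(none) = (1 − 0.06) × (1 − 0.35) × (1 − 0.20) × (1 − 0.55) = 0.94 × 0.65 × 0.80 × 0.45 = 0.21996
P(at least one) = 1 − 0.21996 = 0.78004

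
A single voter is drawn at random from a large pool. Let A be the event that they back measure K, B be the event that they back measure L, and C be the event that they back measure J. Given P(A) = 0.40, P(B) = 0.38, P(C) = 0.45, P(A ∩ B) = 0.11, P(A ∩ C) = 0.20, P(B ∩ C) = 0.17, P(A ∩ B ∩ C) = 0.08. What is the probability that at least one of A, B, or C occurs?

0.83

P(A ∪ B ∪ C) = 0.40 + 0.38 + 0.45 − 0.11 − 0.20 − 0.17 + 0.08 = 0.83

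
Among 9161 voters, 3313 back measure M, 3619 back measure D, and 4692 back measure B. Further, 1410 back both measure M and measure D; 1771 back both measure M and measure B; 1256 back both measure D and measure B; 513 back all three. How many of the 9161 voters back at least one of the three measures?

7700

By inclusion–exclusion:
|union| = 3313 + 3619 + 4692 − 1410 − 1771 − 1256 + 513 = 7700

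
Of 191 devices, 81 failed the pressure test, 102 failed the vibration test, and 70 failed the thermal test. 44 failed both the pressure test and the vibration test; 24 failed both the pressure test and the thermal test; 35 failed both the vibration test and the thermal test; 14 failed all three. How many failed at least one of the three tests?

164

By inclusion-exclusion,
N(≥1) = 81 + 102 + 70 − 44 − 24 − 35 + 14 = 164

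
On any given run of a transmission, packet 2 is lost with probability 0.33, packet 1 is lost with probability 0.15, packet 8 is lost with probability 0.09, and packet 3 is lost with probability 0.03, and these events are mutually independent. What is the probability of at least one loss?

0.49730235

P(none) = (1 − 0.33) × (1 − 0.15) × (1 − 0.09) × (1 − 0.03) = 0.67 × 0.85 × 0.91 × 0.97 = 0.50269765
P(at least one) = 1 − 0.50269765 = 0.49730235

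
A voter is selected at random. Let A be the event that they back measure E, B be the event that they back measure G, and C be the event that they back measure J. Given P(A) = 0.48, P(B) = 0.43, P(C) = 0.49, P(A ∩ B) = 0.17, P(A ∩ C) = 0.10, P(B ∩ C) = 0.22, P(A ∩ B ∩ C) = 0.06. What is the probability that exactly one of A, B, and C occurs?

P(exactly one) = 0.48 + 0.43 + 0.49 − 2·0.17 − 2·0.10 − 2·0.22 + 3·0.06 = 0.60

0.60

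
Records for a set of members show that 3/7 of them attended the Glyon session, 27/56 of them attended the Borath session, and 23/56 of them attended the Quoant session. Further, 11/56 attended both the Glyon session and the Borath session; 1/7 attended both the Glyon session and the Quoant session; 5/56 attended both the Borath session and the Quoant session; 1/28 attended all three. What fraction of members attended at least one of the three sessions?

13/14

P(at least one) = 3/7 + 27/56 + 23/56 − 11/56 − 1/7 − 5/56 + 1/28 = 13/14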